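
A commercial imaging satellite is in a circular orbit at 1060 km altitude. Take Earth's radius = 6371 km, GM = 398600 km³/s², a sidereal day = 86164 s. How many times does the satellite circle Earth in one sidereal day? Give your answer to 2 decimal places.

Semi-major axis a = 6371 + 1060 = 7431 km. Period T = 2π√(a³/μ) = 2π√(7431³/398600) = 6375.0 s = 106.25 min.
Orbits per sidereal day = 86164 / 6375.0 = 13.516.

13.52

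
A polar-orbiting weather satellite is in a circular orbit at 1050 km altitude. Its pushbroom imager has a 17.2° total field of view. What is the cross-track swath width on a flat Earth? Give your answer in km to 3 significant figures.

318 km

Half-angle = 17.2°/2 = 8.6°.
Swath width ≈ 2h·tan(θ/2) = 2 × 1050 × tan(8.6°) = 317.6 km.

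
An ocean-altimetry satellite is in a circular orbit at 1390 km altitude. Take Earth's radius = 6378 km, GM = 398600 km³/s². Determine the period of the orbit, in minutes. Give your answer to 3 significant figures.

Semi-major axis a = 6378 + 1390 = 7768 km. Period T = 2π√(a³/μ) = 2π√(7768³/398600) = 6813.6 s = 113.56 min.

114 min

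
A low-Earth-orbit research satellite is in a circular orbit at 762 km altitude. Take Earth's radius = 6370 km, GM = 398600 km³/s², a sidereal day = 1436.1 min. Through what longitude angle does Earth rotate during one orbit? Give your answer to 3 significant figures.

25.0°

Semi-major axis a = 6370 + 762 = 7132 km. Period T = 2π√(a³/μ) = 2π√(7132³/398600) = 5994.2 s = 99.90 min.
During one orbit Earth rotates (5994.2 / 86166) × 360° = 25.04°.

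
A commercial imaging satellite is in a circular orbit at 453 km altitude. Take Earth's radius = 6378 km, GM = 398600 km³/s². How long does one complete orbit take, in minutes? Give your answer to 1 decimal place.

93.6 min

Semi-major axis a = 6378 + 453 = 6831 km. Period T = 2π√(a³/μ) = 2π√(6831³/398600) = 5618.7 s = 93.65 min.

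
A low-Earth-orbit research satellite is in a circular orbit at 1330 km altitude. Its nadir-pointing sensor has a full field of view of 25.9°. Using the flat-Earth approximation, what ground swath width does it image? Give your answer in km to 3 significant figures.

612 km

Half-angle = 25.9°/2 = 12.95°.
Swath width ≈ 2h·tan(θ/2) = 2 × 1330 × tan(12.95°) = 611.7 km.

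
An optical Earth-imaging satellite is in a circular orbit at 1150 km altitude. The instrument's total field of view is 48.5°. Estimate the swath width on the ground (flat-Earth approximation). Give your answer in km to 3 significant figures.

1040 km

Half-angle = 48.5°/2 = 24.25°.
Swath width ≈ 2h·tan(θ/2) = 2 × 1150 × tan(24.25°) = 1036.1 km.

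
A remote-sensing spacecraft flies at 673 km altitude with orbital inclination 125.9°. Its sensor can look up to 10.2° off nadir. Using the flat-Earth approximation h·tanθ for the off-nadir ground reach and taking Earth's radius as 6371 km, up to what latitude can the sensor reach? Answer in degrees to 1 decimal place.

Retrograde orbit: the ground track reaches ±(180° − i) = ±(180 − 125.9) = ±54.1°.
Sensor half-swath on the ground ≈ 673·tan(10.2°) = 121 km = 1.09° of latitude.
Maximum observable latitude ≈ 54.1 + 1.09 = 55.2°.

55.2°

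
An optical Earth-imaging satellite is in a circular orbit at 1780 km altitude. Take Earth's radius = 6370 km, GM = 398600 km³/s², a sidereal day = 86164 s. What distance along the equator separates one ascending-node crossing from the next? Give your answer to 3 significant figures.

Semi-major axis a = 6370 + 1780 = 8150 km. Period T = 2π√(a³/μ) = 2π√(8150³/398600) = 7322.3 s = 122.04 min.
During one orbit Earth rotates (7322.3 / 86164) × 360° = 30.59°.
At the equator that is 30.59° × (2π·6370/360) km/° = 30.59 × 111.2 = 3401 km.

3400 km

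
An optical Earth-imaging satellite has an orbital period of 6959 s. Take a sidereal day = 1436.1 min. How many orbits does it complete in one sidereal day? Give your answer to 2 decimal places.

12.38

Orbits per sidereal day = 86166 / 6959.0 = 12.382.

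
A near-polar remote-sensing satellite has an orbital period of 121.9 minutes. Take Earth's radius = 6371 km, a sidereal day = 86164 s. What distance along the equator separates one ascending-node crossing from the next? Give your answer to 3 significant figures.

3400 km

T = 121.9 min = 7314.0 s.
During one orbit Earth rotates (7314.0 / 86164) × 360° = 30.56°.
At the equator that is 30.56° × (2π·6371/360) km/° = 30.56 × 111.2 = 3398 km.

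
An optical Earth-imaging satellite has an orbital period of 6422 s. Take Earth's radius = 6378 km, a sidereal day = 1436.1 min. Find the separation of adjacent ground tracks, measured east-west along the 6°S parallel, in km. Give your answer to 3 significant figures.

2970 km

Node shift per orbit = (6422.0/86166) × 360° = 26.83°.
Equatorial spacing = 26.83 × 111.3 km/° = 2987 km.
At 6° latitude, spacing = 2987 × cos(6°) = 2970 km.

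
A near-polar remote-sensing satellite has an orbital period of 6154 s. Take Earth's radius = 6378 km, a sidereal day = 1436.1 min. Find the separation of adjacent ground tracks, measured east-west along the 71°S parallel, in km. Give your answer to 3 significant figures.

932 km

Node shift per orbit = (6154.0/86166) × 360° = 25.71°.
Equatorial spacing = 25.71 × 111.3 km/° = 2862 km.
At 71° latitude, spacing = 2862 × cos(71°) = 932 km.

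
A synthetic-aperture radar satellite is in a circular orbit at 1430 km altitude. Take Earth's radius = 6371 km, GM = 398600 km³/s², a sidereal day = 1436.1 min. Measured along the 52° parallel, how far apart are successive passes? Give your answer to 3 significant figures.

1960 km

Semi-major axis a = 6371 + 1430 = 7801 km. Period T = 2π√(a³/μ) = 2π√(7801³/398600) = 6857.0 s = 114.28 min.
Node shift per orbit = (6857.0/86166) × 360° = 28.65°.
Equatorial spacing = 28.65 × 111.2 km/° = 3186 km.
At 52° latitude, spacing = 3186 × cos(52°) = 1961 km.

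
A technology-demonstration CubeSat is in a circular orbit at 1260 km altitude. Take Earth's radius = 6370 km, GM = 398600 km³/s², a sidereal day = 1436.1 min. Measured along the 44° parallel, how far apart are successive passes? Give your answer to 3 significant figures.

2220 km

Semi-major axis a = 6370 + 1260 = 7630 km. Period T = 2π√(a³/μ) = 2π√(7630³/398600) = 6632.8 s = 110.55 min.
Node shift per orbit = (6632.8/86166) × 360° = 27.71°.
Equatorial spacing = 27.71 × 111.2 km/° = 3081 km.
At 44° latitude, spacing = 3081 × cos(44°) = 2216 km.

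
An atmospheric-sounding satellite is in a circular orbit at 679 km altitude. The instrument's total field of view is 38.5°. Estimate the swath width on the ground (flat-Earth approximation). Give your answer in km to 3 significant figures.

Half-angle = 38.5°/2 = 19.25°.
Swath width ≈ 2h·tan(θ/2) = 2 × 679 × tan(19.25°) = 474.2 km.

474 km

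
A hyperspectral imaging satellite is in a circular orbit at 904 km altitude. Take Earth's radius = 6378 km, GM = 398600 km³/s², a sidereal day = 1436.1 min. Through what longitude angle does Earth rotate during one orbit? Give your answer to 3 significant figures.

Semi-major axis a = 6378 + 904 = 7282 km. Period T = 2π√(a³/μ) = 2π√(7282³/398600) = 6184.3 s = 103.07 min.
During one orbit Earth rotates (6184.3 / 86166) × 360° = 25.84°.

25.8°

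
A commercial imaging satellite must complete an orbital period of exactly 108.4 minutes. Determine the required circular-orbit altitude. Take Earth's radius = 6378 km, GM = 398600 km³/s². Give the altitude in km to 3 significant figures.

T = 108.4 min = 6504.0 s.
From T = 2π√(a³/μ): a = (μ T²/4π²)^(1/3) = (398600 × 6504.0² / 4π²)^(1/3) = 7531 km.
Altitude h = a − R = 7531 − 6378 = 1153 km.

1150 km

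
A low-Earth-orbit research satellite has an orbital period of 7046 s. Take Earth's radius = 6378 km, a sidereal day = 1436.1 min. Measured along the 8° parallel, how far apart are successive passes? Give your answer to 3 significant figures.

Node shift per orbit = (7046.0/86166) × 360° = 29.44°.
Equatorial spacing = 29.44 × 111.3 km/° = 3277 km.
At 8° latitude, spacing = 3277 × cos(8°) = 3245 km.

3250 km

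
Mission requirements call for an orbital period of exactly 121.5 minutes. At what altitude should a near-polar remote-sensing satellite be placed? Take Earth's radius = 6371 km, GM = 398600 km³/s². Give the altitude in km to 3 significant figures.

1760 km

T = 121.5 min = 7290.0 s.
From T = 2π√(a³/μ): a = (μ T²/4π²)^(1/3) = (398600 × 7290.0² / 4π²)^(1/3) = 8126 km.
Altitude h = a − R = 8126 − 6371 = 1755 km.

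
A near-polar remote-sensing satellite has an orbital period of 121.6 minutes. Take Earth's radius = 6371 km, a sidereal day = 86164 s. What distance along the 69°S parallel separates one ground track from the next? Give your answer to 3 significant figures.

T = 121.6 min = 7296.0 s.
Node shift per orbit = (7296.0/86164) × 360° = 30.48°.
Equatorial spacing = 30.48 × 111.2 km/° = 3390 km.
At 69° latitude, spacing = 3390 × cos(69°) = 1215 km.

1210 km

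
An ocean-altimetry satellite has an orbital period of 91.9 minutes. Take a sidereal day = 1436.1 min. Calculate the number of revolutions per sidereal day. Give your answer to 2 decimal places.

T = 91.9 min = 5514.0 s.
Orbits per sidereal day = 86166 / 5514.0 = 15.627.

15.63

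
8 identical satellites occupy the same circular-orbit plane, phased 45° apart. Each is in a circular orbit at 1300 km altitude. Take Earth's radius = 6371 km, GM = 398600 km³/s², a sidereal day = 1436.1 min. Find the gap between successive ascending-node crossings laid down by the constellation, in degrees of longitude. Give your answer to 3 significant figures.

3.49°

Semi-major axis a = 6371 + 1300 = 7671 km. Period T = 2π√(a³/μ) = 2π√(7671³/398600) = 6686.4 s = 111.44 min.
Single-satellite node shift = (6686.4/86166) × 360° = 27.94°.
With 8 satellites evenly phased, successive equator crossings are 27.94/8 = 3.492° apart.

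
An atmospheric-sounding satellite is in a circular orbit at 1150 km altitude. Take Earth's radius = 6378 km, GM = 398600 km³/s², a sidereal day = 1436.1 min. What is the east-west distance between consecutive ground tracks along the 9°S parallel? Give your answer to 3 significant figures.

2990 km

Semi-major axis a = 6378 + 1150 = 7528 km. Period T = 2π√(a³/μ) = 2π√(7528³/398600) = 6500.3 s = 108.34 min.
Node shift per orbit = (6500.3/86166) × 360° = 27.16°.
Equatorial spacing = 27.16 × 111.3 km/° = 3023 km.
At 9° latitude, spacing = 3023 × cos(9°) = 2986 km.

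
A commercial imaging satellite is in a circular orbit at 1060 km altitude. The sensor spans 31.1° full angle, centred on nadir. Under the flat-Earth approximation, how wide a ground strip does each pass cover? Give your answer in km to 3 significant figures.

590 km

Half-angle = 31.1°/2 = 15.55°.
Swath width ≈ 2h·tan(θ/2) = 2 × 1060 × tan(15.55°) = 589.9 km.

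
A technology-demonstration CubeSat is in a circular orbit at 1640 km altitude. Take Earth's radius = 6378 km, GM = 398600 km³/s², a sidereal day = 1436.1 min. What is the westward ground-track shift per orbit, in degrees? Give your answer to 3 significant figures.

Semi-major axis a = 6378 + 1640 = 8018 km. Period T = 2π√(a³/μ) = 2π√(8018³/398600) = 7145.1 s = 119.09 min.
During one orbit Earth rotates (7145.1 / 86166) × 360° = 29.85°.

29.9°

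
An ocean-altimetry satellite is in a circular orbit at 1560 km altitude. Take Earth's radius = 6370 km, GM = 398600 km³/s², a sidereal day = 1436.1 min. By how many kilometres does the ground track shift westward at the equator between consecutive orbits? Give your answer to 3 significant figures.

3260 km

Semi-major axis a = 6370 + 1560 = 7930 km. Period T = 2π√(a³/μ) = 2π√(7930³/398600) = 7027.8 s = 117.13 min.
During one orbit Earth rotates (7027.8 / 86166) × 360° = 29.36°.
At the equator that is 29.36° × (2π·6370/360) km/° = 29.36 × 111.2 = 3264 km.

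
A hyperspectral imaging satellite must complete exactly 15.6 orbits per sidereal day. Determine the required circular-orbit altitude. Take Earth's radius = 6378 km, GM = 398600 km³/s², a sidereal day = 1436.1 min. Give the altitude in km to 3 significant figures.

Required period T = 86166 / 15.6 = 5523.5 s.
From T = 2π√(a³/μ): a = (μ T²/4π²)^(1/3) = (398600 × 5523.5² / 4π²)^(1/3) = 6754 km.
Altitude h = a − R = 6754 − 6378 = 376 km.

376 km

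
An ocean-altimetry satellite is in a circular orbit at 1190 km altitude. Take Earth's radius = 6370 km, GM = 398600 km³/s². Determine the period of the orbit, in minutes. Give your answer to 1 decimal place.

109.0 min

Semi-major axis a = 6370 + 1190 = 7560 km. Period T = 2π√(a³/μ) = 2π√(7560³/398600) = 6541.7 s = 109.03 min.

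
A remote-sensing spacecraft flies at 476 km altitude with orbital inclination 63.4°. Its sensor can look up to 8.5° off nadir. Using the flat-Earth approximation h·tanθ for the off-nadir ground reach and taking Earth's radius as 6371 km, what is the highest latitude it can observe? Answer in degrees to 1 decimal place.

For a prograde orbit the ground track reaches latitude ±i = ±63.4°.
Sensor half-swath on the ground ≈ 476·tan(8.5°) = 71 km = 0.64° of latitude.
Maximum observable latitude ≈ 63.4 + 0.64 = 64.0°.

64.0°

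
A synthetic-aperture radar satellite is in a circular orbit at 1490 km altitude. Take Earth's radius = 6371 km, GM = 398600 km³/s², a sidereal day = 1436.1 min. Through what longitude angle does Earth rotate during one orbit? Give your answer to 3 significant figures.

29.0°

Semi-major axis a = 6371 + 1490 = 7861 km. Period T = 2π√(a³/μ) = 2π√(7861³/398600) = 6936.3 s = 115.61 min.
During one orbit Earth rotates (6936.3 / 86166) × 360° = 28.98°.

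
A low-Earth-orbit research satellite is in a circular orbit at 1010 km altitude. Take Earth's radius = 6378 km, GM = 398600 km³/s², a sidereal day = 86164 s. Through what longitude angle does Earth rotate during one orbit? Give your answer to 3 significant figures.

Semi-major axis a = 6378 + 1010 = 7388 km. Period T = 2π√(a³/μ) = 2π√(7388³/398600) = 6319.8 s = 105.33 min.
During one orbit Earth rotates (6319.8 / 86164) × 360° = 26.40°.

26.4°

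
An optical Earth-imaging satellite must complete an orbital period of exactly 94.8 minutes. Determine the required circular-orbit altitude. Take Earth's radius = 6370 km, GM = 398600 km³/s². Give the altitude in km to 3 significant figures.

517 km

T = 94.8 min = 5688.0 s.
From T = 2π√(a³/μ): a = (μ T²/4π²)^(1/3) = (398600 × 5688.0² / 4π²)^(1/3) = 6887 km.
Altitude h = a − R = 6887 − 6370 = 517 km.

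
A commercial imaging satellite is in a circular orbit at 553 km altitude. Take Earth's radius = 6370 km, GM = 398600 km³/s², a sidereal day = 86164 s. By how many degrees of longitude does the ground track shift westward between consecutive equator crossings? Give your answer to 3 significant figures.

Semi-major axis a = 6370 + 553 = 6923 km. Period T = 2π√(a³/μ) = 2π√(6923³/398600) = 5732.6 s = 95.54 min.
During one orbit Earth rotates (5732.6 / 86164) × 360° = 23.95°.

24.0°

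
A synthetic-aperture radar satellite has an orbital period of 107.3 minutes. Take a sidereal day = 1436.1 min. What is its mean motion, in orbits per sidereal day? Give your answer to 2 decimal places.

T = 107.3 min = 6438.0 s.
Orbits per sidereal day = 86166 / 6438.0 = 13.384.

13.38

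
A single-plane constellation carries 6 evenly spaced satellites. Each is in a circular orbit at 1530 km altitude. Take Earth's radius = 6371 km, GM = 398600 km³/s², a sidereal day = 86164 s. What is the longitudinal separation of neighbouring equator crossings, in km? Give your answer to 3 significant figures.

541 km

Semi-major axis a = 6371 + 1530 = 7901 km. Period T = 2π√(a³/μ) = 2π√(7901³/398600) = 6989.3 s = 116.49 min.
Single-satellite node shift = (6989.3/86164) × 360° = 29.20°.
With 6 satellites evenly phased, successive equator crossings are 29.20/6 = 4.867° apart.
That is 4.867 × 111.2 = 541 km at the equator.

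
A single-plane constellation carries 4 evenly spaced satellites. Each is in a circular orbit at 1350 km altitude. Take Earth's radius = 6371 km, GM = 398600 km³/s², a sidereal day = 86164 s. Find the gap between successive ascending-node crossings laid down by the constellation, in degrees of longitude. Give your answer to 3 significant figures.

Semi-major axis a = 6371 + 1350 = 7721 km. Period T = 2π√(a³/μ) = 2π√(7721³/398600) = 6751.8 s = 112.53 min.
Single-satellite node shift = (6751.8/86164) × 360° = 28.21°.
With 4 satellites evenly phased, successive equator crossings are 28.21/4 = 7.052° apart.

7.05°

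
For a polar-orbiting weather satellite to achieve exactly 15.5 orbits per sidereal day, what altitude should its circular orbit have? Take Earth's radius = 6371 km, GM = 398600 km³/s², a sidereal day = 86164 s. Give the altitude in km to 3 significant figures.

Required period T = 86164 / 15.5 = 5559.0 s.
From T = 2π√(a³/μ): a = (μ T²/4π²)^(1/3) = (398600 × 5559.0² / 4π²)^(1/3) = 6782 km.
Altitude h = a − R = 6782 − 6371 = 411 km.

411 km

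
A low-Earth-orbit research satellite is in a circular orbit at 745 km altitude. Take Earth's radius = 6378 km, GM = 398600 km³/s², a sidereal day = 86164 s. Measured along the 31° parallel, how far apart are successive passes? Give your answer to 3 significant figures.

Semi-major axis a = 6378 + 745 = 7123 km. Period T = 2π√(a³/μ) = 2π√(7123³/398600) = 5982.8 s = 99.71 min.
Node shift per orbit = (5982.8/86164) × 360° = 25.00°.
Equatorial spacing = 25.00 × 111.3 km/° = 2783 km.
At 31° latitude, spacing = 2783 × cos(31°) = 2385 km.

2390 km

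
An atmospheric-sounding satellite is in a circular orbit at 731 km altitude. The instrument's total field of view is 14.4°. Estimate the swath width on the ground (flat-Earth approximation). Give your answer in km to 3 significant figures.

185 km

Half-angle = 14.4°/2 = 7.2°.
Swath width ≈ 2h·tan(θ/2) = 2 × 731 × tan(7.2°) = 184.7 km.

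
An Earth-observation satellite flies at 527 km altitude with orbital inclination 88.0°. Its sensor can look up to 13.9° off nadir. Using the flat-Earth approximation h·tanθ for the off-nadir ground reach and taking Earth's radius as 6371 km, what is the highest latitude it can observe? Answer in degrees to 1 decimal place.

For a prograde orbit the ground track reaches latitude ±i = ±88.0°.
Sensor half-swath on the ground ≈ 527·tan(13.9°) = 130 km = 1.17° of latitude.
Maximum observable latitude ≈ 88.0 + 1.17 = 89.2°.

89.2°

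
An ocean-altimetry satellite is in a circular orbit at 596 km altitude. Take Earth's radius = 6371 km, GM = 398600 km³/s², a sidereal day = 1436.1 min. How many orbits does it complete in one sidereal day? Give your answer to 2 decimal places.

14.89

Semi-major axis a = 6371 + 596 = 6967 km. Period T = 2π√(a³/μ) = 2π√(6967³/398600) = 5787.4 s = 96.46 min.
Orbits per sidereal day = 86166 / 5787.4 = 14.889.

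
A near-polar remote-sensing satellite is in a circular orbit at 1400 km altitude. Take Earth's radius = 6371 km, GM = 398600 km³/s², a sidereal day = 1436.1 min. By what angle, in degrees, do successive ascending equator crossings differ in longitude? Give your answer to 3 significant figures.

28.5°

Semi-major axis a = 6371 + 1400 = 7771 km. Period T = 2π√(a³/μ) = 2π√(7771³/398600) = 6817.5 s = 113.63 min.
During one orbit Earth rotates (6817.5 / 86166) × 360° = 28.48°.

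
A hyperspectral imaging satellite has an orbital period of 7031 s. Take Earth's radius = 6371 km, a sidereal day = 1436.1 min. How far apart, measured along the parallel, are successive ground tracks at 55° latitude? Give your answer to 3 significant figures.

Node shift per orbit = (7031.0/86166) × 360° = 29.38°.
Equatorial spacing = 29.38 × 111.2 km/° = 3266 km.
At 55° latitude, spacing = 3266 × cos(55°) = 1874 km.

1870 km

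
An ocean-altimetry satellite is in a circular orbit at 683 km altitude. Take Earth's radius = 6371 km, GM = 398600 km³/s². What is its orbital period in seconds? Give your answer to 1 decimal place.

Semi-major axis a = 6371 + 683 = 7054 km. Period T = 2π√(a³/μ) = 2π√(7054³/398600) = 5896.1 s = 98.27 min.

5896.1 seconds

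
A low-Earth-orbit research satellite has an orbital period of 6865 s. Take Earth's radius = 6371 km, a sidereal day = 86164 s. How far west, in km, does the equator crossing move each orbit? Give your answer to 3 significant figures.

During one orbit Earth rotates (6865.0 / 86164) × 360° = 28.68°.
At the equator that is 28.68° × (2π·6371/360) km/° = 28.68 × 111.2 = 3189 km.

3190 km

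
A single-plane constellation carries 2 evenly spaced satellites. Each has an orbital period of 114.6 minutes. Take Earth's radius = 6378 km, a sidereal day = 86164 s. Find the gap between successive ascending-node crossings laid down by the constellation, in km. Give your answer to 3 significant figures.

1600 km

T = 114.6 min = 6876.0 s.
Single-satellite node shift = (6876.0/86164) × 360° = 28.73°.
With 2 satellites evenly phased, successive equator crossings are 28.73/2 = 14.364° apart.
That is 14.364 × 111.3 = 1599 km at the equator.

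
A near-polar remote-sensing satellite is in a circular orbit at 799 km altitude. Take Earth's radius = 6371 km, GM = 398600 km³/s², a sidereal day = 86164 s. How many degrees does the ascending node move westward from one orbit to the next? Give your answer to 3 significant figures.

25.2°

Semi-major axis a = 6371 + 799 = 7170 km. Period T = 2π√(a³/μ) = 2π√(7170³/398600) = 6042.1 s = 100.70 min.
During one orbit Earth rotates (6042.1 / 86164) × 360° = 25.24°.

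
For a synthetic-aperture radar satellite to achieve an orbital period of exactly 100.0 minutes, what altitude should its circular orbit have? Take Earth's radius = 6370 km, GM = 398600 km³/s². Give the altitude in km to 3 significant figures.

767 km

T = 100.0 min = 6000.0 s.
From T = 2π√(a³/μ): a = (μ T²/4π²)^(1/3) = (398600 × 6000.0² / 4π²)^(1/3) = 7137 km.
Altitude h = a − R = 7137 − 6370 = 767 km.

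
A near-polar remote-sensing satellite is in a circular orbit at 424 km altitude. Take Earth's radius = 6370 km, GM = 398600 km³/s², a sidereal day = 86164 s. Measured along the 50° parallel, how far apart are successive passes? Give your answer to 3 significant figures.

1660 km

Semi-major axis a = 6370 + 424 = 6794 km. Period T = 2π√(a³/μ) = 2π√(6794³/398600) = 5573.1 s = 92.89 min.
Node shift per orbit = (5573.1/86164) × 360° = 23.28°.
Equatorial spacing = 23.28 × 111.2 km/° = 2589 km.
At 50° latitude, spacing = 2589 × cos(50°) = 1664 km.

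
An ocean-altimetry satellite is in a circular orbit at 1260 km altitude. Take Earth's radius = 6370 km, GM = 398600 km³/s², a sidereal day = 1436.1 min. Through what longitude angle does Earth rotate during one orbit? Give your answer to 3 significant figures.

Semi-major axis a = 6370 + 1260 = 7630 km. Period T = 2π√(a³/μ) = 2π√(7630³/398600) = 6632.8 s = 110.55 min.
During one orbit Earth rotates (6632.8 / 86166) × 360° = 27.71°.

27.7°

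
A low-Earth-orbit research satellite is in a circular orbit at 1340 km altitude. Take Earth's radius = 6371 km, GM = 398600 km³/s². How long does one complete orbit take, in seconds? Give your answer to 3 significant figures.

6740 seconds

Semi-major axis a = 6371 + 1340 = 7711 km. Period T = 2π√(a³/μ) = 2π√(7711³/398600) = 6738.7 s = 112.31 min.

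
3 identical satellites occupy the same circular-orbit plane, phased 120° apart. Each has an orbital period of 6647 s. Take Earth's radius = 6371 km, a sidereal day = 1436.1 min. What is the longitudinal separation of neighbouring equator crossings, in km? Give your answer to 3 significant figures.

1030 km

Single-satellite node shift = (6647.0/86166) × 360° = 27.77°.
With 3 satellites evenly phased, successive equator crossings are 27.77/3 = 9.257° apart.
That is 9.257 × 111.2 = 1029 km at the equator.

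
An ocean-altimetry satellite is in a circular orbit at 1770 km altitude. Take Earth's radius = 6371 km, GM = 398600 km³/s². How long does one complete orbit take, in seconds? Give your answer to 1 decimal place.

Semi-major axis a = 6371 + 1770 = 8141 km. Period T = 2π√(a³/μ) = 2π√(8141³/398600) = 7310.2 s = 121.84 min.

7310.2 seconds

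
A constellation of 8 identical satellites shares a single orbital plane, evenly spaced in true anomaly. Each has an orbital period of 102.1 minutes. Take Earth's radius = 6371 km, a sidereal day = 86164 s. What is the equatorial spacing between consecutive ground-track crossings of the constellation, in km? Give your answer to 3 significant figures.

356 km

T = 102.1 min = 6126.0 s.
Single-satellite node shift = (6126.0/86164) × 360° = 25.59°.
With 8 satellites evenly phased, successive equator crossings are 25.59/8 = 3.199° apart.
That is 3.199 × 111.2 = 356 km at the equator.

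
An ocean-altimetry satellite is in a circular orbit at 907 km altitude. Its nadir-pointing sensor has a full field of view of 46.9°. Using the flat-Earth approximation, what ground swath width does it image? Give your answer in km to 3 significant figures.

Half-angle = 46.9°/2 = 23.45°.
Swath width ≈ 2h·tan(θ/2) = 2 × 907 × tan(23.45°) = 786.9 km.

787 km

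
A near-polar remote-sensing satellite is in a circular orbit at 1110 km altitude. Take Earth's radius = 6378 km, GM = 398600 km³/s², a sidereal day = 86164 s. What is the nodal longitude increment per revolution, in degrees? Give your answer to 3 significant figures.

26.9°

Semi-major axis a = 6378 + 1110 = 7488 km. Period T = 2π√(a³/μ) = 2π√(7488³/398600) = 6448.5 s = 107.48 min.
During one orbit Earth rotates (6448.5 / 86164) × 360° = 26.94°.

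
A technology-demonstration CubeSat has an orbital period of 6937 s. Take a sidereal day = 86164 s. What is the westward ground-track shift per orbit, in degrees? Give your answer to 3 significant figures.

29.0°

During one orbit Earth rotates (6937.0 / 86164) × 360° = 28.98°.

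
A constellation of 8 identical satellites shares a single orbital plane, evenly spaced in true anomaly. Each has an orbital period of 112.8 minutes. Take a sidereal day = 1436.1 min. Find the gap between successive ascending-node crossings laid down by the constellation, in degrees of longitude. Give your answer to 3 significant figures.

3.53°

T = 112.8 min = 6768.0 s.
Single-satellite node shift = (6768.0/86166) × 360° = 28.28°.
With 8 satellites evenly phased, successive equator crossings are 28.28/8 = 3.535° apart.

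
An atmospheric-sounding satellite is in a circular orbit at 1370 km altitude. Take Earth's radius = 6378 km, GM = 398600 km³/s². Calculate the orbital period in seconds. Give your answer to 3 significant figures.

Semi-major axis a = 6378 + 1370 = 7748 km. Period T = 2π√(a³/μ) = 2π√(7748³/398600) = 6787.3 s = 113.12 min.

6790 seconds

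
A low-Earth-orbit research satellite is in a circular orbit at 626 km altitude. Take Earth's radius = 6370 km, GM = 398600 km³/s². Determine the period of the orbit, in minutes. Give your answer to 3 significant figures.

97.1 min

Semi-major axis a = 6370 + 626 = 6996 km. Period T = 2π√(a³/μ) = 2π√(6996³/398600) = 5823.5 s = 97.06 min.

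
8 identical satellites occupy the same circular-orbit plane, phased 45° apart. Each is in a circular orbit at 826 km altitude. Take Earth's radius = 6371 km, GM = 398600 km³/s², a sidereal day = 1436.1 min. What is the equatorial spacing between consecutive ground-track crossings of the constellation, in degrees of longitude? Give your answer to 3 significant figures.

Semi-major axis a = 6371 + 826 = 7197 km. Period T = 2π√(a³/μ) = 2π√(7197³/398600) = 6076.3 s = 101.27 min.
Single-satellite node shift = (6076.3/86166) × 360° = 25.39°.
With 8 satellites evenly phased, successive equator crossings are 25.39/8 = 3.173° apart.

3.17°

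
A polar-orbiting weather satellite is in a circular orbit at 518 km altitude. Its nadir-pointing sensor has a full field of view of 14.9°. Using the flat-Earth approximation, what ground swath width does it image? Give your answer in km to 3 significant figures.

135 km

Half-angle = 14.9°/2 = 7.45°.
Swath width ≈ 2h·tan(θ/2) = 2 × 518 × tan(7.45°) = 135.5 km.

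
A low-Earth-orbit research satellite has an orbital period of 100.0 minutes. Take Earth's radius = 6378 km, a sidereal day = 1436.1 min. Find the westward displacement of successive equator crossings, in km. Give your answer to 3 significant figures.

T = 100.0 min = 6000.0 s.
During one orbit Earth rotates (6000.0 / 86166) × 360° = 25.07°.
At the equator that is 25.07° × (2π·6378/360) km/° = 25.07 × 111.3 = 2790 km.

2790 km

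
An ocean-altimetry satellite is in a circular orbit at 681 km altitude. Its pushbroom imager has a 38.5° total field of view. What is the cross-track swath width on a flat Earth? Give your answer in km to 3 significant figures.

476 km

Half-angle = 38.5°/2 = 19.25°.
Swath width ≈ 2h·tan(θ/2) = 2 × 681 × tan(19.25°) = 475.6 km.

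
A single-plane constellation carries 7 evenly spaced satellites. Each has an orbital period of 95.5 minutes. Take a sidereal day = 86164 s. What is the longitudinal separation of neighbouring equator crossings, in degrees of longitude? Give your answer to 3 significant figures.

T = 95.5 min = 5730.0 s.
Single-satellite node shift = (5730.0/86164) × 360° = 23.94°.
With 7 satellites evenly phased, successive equator crossings are 23.94/7 = 3.420° apart.

3.42°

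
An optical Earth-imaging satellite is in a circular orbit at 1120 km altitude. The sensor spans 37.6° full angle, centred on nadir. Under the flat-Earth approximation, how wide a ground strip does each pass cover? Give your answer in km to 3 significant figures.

763 km

Half-angle = 37.6°/2 = 18.8°.
Swath width ≈ 2h·tan(θ/2) = 2 × 1120 × tan(18.8°) = 762.6 km.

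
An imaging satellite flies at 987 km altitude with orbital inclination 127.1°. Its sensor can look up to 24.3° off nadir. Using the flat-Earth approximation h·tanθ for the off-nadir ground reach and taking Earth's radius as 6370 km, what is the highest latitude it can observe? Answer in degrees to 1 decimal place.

Retrograde orbit: the ground track reaches ±(180° − i) = ±(180 − 127.1) = ±52.9°.
Sensor half-swath on the ground ≈ 987·tan(24.3°) = 446 km = 4.01° of latitude.
Maximum observable latitude ≈ 52.9 + 4.01 = 56.9°.

56.9°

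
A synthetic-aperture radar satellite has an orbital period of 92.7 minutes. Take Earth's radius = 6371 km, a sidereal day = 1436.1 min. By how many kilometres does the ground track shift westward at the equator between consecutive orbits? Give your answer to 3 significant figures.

2580 km

T = 92.7 min = 5562.0 s.
During one orbit Earth rotates (5562.0 / 86166) × 360° = 23.24°.
At the equator that is 23.24° × (2π·6371/360) km/° = 23.24 × 111.2 = 2584 km.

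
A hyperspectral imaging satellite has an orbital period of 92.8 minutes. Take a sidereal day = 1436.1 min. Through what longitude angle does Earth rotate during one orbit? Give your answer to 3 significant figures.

23.3°

T = 92.8 min = 5568.0 s.
During one orbit Earth rotates (5568.0 / 86166) × 360° = 23.26°.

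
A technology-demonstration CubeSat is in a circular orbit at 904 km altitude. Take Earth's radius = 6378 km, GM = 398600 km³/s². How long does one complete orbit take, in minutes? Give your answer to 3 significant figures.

103 min

Semi-major axis a = 6378 + 904 = 7282 km. Period T = 2π√(a³/μ) = 2π√(7282³/398600) = 6184.3 s = 103.07 min.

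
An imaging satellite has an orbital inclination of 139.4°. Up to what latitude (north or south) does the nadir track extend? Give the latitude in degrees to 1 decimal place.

Retrograde orbit: the ground track reaches ±(180° − i) = ±(180 − 139.4) = ±40.6°.

40.6°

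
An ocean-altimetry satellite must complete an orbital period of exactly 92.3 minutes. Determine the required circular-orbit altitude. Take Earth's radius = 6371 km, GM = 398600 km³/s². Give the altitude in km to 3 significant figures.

394 km

T = 92.3 min = 5538.0 s.
From T = 2π√(a³/μ): a = (μ T²/4π²)^(1/3) = (398600 × 5538.0² / 4π²)^(1/3) = 6765 km.
Altitude h = a − R = 6765 − 6371 = 394 km.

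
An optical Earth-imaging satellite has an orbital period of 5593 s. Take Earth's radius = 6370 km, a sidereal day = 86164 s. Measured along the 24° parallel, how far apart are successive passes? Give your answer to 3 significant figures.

2370 km

Node shift per orbit = (5593.0/86164) × 360° = 23.37°.
Equatorial spacing = 23.37 × 111.2 km/° = 2598 km.
At 24° latitude, spacing = 2598 × cos(24°) = 2373 km.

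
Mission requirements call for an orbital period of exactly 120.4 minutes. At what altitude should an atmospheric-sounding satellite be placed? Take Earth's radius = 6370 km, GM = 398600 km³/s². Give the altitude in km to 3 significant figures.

T = 120.4 min = 7224.0 s.
From T = 2π√(a³/μ): a = (μ T²/4π²)^(1/3) = (398600 × 7224.0² / 4π²)^(1/3) = 8077 km.
Altitude h = a − R = 8077 − 6370 = 1707 km.

1710 km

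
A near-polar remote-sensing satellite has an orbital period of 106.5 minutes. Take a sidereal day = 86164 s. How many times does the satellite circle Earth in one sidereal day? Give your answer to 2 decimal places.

13.48

T = 106.5 min = 6390.0 s.
Orbits per sidereal day = 86164 / 6390.0 = 13.484.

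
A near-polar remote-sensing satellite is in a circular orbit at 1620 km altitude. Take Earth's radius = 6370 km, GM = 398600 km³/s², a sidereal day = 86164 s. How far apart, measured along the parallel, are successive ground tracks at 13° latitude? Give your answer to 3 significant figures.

Semi-major axis a = 6370 + 1620 = 7990 km. Period T = 2π√(a³/μ) = 2π√(7990³/398600) = 7107.7 s = 118.46 min.
Node shift per orbit = (7107.7/86164) × 360° = 29.70°.
Equatorial spacing = 29.70 × 111.2 km/° = 3302 km.
At 13° latitude, spacing = 3302 × cos(13°) = 3217 km.

3220 km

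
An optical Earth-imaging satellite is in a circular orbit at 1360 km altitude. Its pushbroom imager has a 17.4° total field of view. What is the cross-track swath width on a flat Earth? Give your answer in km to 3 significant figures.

Half-angle = 17.4°/2 = 8.7°.
Swath width ≈ 2h·tan(θ/2) = 2 × 1360 × tan(8.7°) = 416.2 km.

416 km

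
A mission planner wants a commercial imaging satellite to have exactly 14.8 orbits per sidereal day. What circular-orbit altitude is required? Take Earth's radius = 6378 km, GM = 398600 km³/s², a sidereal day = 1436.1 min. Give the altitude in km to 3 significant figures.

Required period T = 86166 / 14.8 = 5822.0 s.
From T = 2π√(a³/μ): a = (μ T²/4π²)^(1/3) = (398600 × 5822.0² / 4π²)^(1/3) = 6995 km.
Altitude h = a − R = 6995 − 6378 = 617 km.

617 km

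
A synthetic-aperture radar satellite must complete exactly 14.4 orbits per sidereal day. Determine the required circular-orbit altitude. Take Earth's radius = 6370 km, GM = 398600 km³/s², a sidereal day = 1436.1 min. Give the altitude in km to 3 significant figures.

754 km

Required period T = 86166 / 14.4 = 5983.8 s.
From T = 2π√(a³/μ): a = (μ T²/4π²)^(1/3) = (398600 × 5983.8² / 4π²)^(1/3) = 7124 km.
Altitude h = a − R = 7124 − 6370 = 754 km.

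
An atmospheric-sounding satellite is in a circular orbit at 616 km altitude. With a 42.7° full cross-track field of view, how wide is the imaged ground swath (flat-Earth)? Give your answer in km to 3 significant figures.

482 km

Half-angle = 42.7°/2 = 21.35°.
Swath width ≈ 2h·tan(θ/2) = 2 × 616 × tan(21.35°) = 481.6 km.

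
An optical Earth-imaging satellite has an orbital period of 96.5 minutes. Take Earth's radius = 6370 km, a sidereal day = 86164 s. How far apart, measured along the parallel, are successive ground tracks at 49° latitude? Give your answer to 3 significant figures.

T = 96.5 min = 5790.0 s.
Node shift per orbit = (5790.0/86164) × 360° = 24.19°.
Equatorial spacing = 24.19 × 111.2 km/° = 2690 km.
At 49° latitude, spacing = 2690 × cos(49°) = 1764 km.

1760 km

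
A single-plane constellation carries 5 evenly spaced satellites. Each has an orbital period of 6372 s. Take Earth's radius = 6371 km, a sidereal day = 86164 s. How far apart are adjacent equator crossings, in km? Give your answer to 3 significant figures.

592 km

Single-satellite node shift = (6372.0/86164) × 360° = 26.62°.
With 5 satellites evenly phased, successive equator crossings are 26.62/5 = 5.325° apart.
That is 5.325 × 111.2 = 592 km at the equator.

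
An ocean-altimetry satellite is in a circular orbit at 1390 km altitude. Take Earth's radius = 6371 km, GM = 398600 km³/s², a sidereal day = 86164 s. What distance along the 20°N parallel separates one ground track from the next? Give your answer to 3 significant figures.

Semi-major axis a = 6371 + 1390 = 7761 km. Period T = 2π√(a³/μ) = 2π√(7761³/398600) = 6804.4 s = 113.41 min.
Node shift per orbit = (6804.4/86164) × 360° = 28.43°.
Equatorial spacing = 28.43 × 111.2 km/° = 3161 km.
At 20° latitude, spacing = 3161 × cos(20°) = 2971 km.

2970 km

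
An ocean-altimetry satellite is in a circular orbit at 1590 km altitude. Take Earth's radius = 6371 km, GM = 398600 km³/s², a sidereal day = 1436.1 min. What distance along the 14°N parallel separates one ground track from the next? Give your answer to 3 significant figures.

Semi-major axis a = 6371 + 1590 = 7961 km. Period T = 2π√(a³/μ) = 2π√(7961³/398600) = 7069.1 s = 117.82 min.
Node shift per orbit = (7069.1/86166) × 360° = 29.53°.
Equatorial spacing = 29.53 × 111.2 km/° = 3284 km.
At 14° latitude, spacing = 3284 × cos(14°) = 3187 km.

3190 km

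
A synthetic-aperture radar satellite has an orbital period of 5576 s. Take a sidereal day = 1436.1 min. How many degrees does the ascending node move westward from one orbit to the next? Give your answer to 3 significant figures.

23.3°

During one orbit Earth rotates (5576.0 / 86166) × 360° = 23.30°.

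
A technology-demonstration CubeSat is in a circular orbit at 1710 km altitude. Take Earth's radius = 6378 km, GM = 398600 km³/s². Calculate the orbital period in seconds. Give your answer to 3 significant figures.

Semi-major axis a = 6378 + 1710 = 8088 km. Period T = 2π√(a³/μ) = 2π√(8088³/398600) = 7238.9 s = 120.65 min.

7240 seconds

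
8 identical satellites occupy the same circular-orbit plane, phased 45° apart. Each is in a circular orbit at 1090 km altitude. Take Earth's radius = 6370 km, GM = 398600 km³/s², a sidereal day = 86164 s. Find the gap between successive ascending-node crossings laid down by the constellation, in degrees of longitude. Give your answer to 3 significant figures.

3.35°

Semi-major axis a = 6370 + 1090 = 7460 km. Period T = 2π√(a³/μ) = 2π√(7460³/398600) = 6412.4 s = 106.87 min.
Single-satellite node shift = (6412.4/86164) × 360° = 26.79°.
With 8 satellites evenly phased, successive equator crossings are 26.79/8 = 3.349° apart.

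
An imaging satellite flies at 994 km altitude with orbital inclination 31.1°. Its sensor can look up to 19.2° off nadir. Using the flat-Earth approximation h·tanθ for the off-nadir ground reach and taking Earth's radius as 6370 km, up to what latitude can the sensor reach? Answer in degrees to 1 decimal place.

For a prograde orbit the ground track reaches latitude ±i = ±31.1°.
Sensor half-swath on the ground ≈ 994·tan(19.2°) = 346 km = 3.11° of latitude.
Maximum observable latitude ≈ 31.1 + 3.11 = 34.2°.

34.2°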